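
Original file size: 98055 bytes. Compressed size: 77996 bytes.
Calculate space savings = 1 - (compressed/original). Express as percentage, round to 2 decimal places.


ratio = compressed/original = 77996/98055 = 0.795431
savings = 1 - ratio = 1 - 0.795431 = 0.204569
as a percentage: 0.204569 * 100 = 20.46%

Space savings = 1 - 77996/98055 = 20.46%


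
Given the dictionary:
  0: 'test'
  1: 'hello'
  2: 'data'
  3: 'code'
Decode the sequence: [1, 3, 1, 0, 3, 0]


Look up each index in the dictionary:
  1 -> 'hello'
  3 -> 'code'
  1 -> 'hello'
  0 -> 'test'
  3 -> 'code'
  0 -> 'test'

Decoded: "hello code hello test code test"


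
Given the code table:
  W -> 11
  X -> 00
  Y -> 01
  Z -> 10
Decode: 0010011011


Decoding:
00 -> X
10 -> Z
01 -> Y
10 -> Z
11 -> W


Result: XZYZW


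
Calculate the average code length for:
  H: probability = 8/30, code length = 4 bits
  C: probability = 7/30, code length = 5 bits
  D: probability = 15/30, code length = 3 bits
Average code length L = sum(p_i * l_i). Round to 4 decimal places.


Weighted contributions p_i * l_i:
  H: (8/30) * 4 = 32/30
  C: (7/30) * 5 = 35/30
  D: (15/30) * 3 = 45/30
Sum = (32 + 35 + 45)/30 = 112/30

L = 112/30 = 3.7333 bits/symbol


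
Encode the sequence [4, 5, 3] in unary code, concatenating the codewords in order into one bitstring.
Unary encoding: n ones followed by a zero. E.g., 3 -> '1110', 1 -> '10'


Encode each number as n ones followed by a terminating 0:
  4 -> 11110 (5 bits)
  5 -> 111110 (6 bits)
  3 -> 1110 (4 bits)
Total length = 5 + 6 + 4 = 15 bits.

Unary([4, 5, 3]) = 111101111101110 (15 bits)


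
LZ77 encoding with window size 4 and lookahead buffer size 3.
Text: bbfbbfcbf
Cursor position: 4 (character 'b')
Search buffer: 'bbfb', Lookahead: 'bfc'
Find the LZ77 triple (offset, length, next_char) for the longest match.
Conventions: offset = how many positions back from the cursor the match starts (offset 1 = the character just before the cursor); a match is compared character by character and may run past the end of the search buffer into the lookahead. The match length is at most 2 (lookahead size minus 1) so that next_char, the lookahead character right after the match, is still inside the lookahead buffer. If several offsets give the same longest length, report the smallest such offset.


Try each offset into the search buffer:
  offset=1 (pos 3, char 'b'): match length 1
  offset=2 (pos 2, char 'f'): match length 0
  offset=3 (pos 1, char 'b'): match length 2
  offset=4 (pos 0, char 'b'): match length 1
Longest match has length 2 at offset 3.
next_char = character at position 4 + 2 = 6 -> 'c'

Best match: offset=3, length=2 (matching 'bf' starting at position 1)
LZ77 triple: (3, 2, 'c')


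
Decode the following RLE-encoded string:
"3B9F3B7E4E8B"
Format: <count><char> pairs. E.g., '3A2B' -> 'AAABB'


Expanding each <count><char> pair:
  3B -> 'BBB'
  9F -> 'FFFFFFFFF'
  3B -> 'BBB'
  7E -> 'EEEEEEE'
  4E -> 'EEEE'
  8B -> 'BBBBBBBB'

Decoded = BBBFFFFFFFFFBBBEEEEEEEEEEEBBBBBBBB


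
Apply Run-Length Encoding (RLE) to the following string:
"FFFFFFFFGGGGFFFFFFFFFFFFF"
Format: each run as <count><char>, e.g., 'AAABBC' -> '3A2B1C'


Scanning runs left to right:
  i=0: run of 'F' x 8 -> '8F'
  i=8: run of 'G' x 4 -> '4G'
  i=12: run of 'F' x 13 -> '13F'

RLE = 8F4G13F


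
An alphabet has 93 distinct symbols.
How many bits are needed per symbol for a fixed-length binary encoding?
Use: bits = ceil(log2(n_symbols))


log2(93) = 6.5392
Bracket: 2^6 = 64 < 93 <= 2^7 = 128
So ceil(log2(93)) = 7

bits = ceil(log2(93)) = ceil(6.5392) = 7 bits


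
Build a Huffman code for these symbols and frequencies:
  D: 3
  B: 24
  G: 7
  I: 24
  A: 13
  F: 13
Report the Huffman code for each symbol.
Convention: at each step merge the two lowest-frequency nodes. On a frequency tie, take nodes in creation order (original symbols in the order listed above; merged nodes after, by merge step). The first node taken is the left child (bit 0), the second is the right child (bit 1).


Huffman tree construction:
Step 1: Merge D(3) + G(7) = 10
Step 2: Merge (D+G)(10) + A(13) = 23
Step 3: Merge F(13) + ((D+G)+A)(23) = 36
Step 4: Merge B(24) + I(24) = 48
Step 5: Merge (F+((D+G)+A))(36) + (B+I)(48) = 84
Read each symbol's code off the tree from the root (left child = 0, right child = 1).

Codes:
  D: 0100 (length 4)
  B: 10 (length 2)
  G: 0101 (length 4)
  I: 11 (length 2)
  A: 011 (length 3)
  F: 00 (length 2)
Average code length: 201/84 = 2.3929 bits/symbol


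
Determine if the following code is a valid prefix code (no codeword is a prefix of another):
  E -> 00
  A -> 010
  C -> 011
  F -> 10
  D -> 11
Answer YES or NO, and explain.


Checking each pair (does one codeword prefix another?):
  E='00' vs A='010': no prefix
  E='00' vs C='011': no prefix
  E='00' vs F='10': no prefix
  E='00' vs D='11': no prefix
  A='010' vs E='00': no prefix
  A='010' vs C='011': no prefix
  A='010' vs F='10': no prefix
  A='010' vs D='11': no prefix
  C='011' vs E='00': no prefix
  C='011' vs A='010': no prefix
  C='011' vs F='10': no prefix
  C='011' vs D='11': no prefix
  F='10' vs E='00': no prefix
  F='10' vs A='010': no prefix
  F='10' vs C='011': no prefix
  F='10' vs D='11': no prefix
  D='11' vs E='00': no prefix
  D='11' vs A='010': no prefix
  D='11' vs C='011': no prefix
  D='11' vs F='10': no prefix
No violation found over all pairs.

YES -- this is a valid prefix code. No codeword is a prefix of any other codeword.


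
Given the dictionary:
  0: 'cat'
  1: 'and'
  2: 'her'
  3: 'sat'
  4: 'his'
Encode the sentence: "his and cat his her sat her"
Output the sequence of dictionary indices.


Look up each word in the dictionary:
  'his' -> 4
  'and' -> 1
  'cat' -> 0
  'his' -> 4
  'her' -> 2
  'sat' -> 3
  'her' -> 2

Encoded: [4, 1, 0, 4, 2, 3, 2]


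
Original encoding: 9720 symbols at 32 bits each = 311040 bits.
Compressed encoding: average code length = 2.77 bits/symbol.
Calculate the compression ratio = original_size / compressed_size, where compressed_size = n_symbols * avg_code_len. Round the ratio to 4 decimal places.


original_size = n_symbols * orig_bits = 9720 * 32 = 311040 bits
compressed_size = n_symbols * avg_code_len = 9720 * 2.77 = 26924.4 bits
ratio = original_size / compressed_size = 311040 / 26924.4 = 11.5523

Compression ratio = 11.5523


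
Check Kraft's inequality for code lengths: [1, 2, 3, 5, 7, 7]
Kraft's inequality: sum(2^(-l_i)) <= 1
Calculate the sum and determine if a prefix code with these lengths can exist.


Sum = 2^(-1) + 2^(-2) + 2^(-3) + 2^(-5) + 2^(-7) + 2^(-7)
    = 0.5 + 0.25 + 0.125 + 0.03125 + 0.0078125 + 0.0078125
    = 118/128 = 0.921875
Since 0.921875 <= 1, Kraft's inequality IS satisfied.
A prefix code with these lengths CAN exist.

Kraft sum = 0.921875. Satisfied.


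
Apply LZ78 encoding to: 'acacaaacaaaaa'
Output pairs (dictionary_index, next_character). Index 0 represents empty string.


LZ78 encoding steps:
Dictionary: {0: ''}
Step 1: w='' (idx 0), next='a' -> output (0, 'a'), add 'a' as idx 1
Step 2: w='' (idx 0), next='c' -> output (0, 'c'), add 'c' as idx 2
Step 3: w='a' (idx 1), next='c' -> output (1, 'c'), add 'ac' as idx 3
Step 4: w='a' (idx 1), next='a' -> output (1, 'a'), add 'aa' as idx 4
Step 5: w='ac' (idx 3), next='a' -> output (3, 'a'), add 'aca' as idx 5
Step 6: w='aa' (idx 4), next='a' -> output (4, 'a'), add 'aaa' as idx 6
Step 7: w='a' (idx 1), end of input -> output (1, '')


Encoded: [(0, 'a'), (0, 'c'), (1, 'c'), (1, 'a'), (3, 'a'), (4, 'a'), (1, '')]


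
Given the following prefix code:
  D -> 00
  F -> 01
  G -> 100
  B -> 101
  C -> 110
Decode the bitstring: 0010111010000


Decoding step by step:
Bits 00 -> D
Bits 101 -> B
Bits 110 -> C
Bits 100 -> G
Bits 00 -> D


Decoded message: DBCGD


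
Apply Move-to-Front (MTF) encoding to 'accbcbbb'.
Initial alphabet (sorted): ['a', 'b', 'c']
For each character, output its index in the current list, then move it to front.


MTF encoding:
'a': index 0 in ['a', 'b', 'c'] -> ['a', 'b', 'c']
'c': index 2 in ['a', 'b', 'c'] -> ['c', 'a', 'b']
'c': index 0 in ['c', 'a', 'b'] -> ['c', 'a', 'b']
'b': index 2 in ['c', 'a', 'b'] -> ['b', 'c', 'a']
'c': index 1 in ['b', 'c', 'a'] -> ['c', 'b', 'a']
'b': index 1 in ['c', 'b', 'a'] -> ['b', 'c', 'a']
'b': index 0 in ['b', 'c', 'a'] -> ['b', 'c', 'a']
'b': index 0 in ['b', 'c', 'a'] -> ['b', 'c', 'a']


Output: [0, 2, 0, 2, 1, 1, 0, 0]


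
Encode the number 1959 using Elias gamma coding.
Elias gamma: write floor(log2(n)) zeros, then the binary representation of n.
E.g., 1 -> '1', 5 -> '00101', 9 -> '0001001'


num_bits = floor(log2(1959)) + 1 = 11
leading_zeros = num_bits - 1 = 10
binary(1959) = 11110100111

Elias gamma(1959) = '0000000000' + '11110100111' = 000000000011110100111 (21 bits)


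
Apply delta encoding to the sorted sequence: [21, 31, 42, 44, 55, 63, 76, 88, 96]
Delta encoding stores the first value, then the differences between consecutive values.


First value: 21
Deltas:
  31 - 21 = 10
  42 - 31 = 11
  44 - 42 = 2
  55 - 44 = 11
  63 - 55 = 8
  76 - 63 = 13
  88 - 76 = 12
  96 - 88 = 8


Delta encoded: [21, 10, 11, 2, 11, 8, 13, 12, 8]


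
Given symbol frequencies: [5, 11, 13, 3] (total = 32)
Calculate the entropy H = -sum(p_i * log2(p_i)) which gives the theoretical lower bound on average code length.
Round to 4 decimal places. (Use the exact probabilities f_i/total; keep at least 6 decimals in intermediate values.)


Per-symbol terms -p_i * log2(p_i) with p_i = f_i/32:
  p = 5/32 = 0.156250: log2(p) = -2.678072, -p*log2(p) = 0.418449
  p = 11/32 = 0.343750: log2(p) = -1.540568, -p*log2(p) = 0.529570
  p = 13/32 = 0.406250: log2(p) = -1.299560, -p*log2(p) = 0.527946
  p = 3/32 = 0.093750: log2(p) = -3.415037, -p*log2(p) = 0.320160
H = 0.418449 + 0.529570 + 0.527946 + 0.320160 = 1.796125

H = 1.7961 bits/symbol


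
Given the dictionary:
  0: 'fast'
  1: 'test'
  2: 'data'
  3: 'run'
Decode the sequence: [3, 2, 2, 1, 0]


Look up each index in the dictionary:
  3 -> 'run'
  2 -> 'data'
  2 -> 'data'
  1 -> 'test'
  0 -> 'fast'

Decoded: "run data data test fast"


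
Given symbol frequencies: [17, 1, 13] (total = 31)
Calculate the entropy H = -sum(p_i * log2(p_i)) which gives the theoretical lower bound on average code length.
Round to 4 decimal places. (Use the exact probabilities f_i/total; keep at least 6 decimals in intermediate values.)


Per-symbol terms -p_i * log2(p_i) with p_i = f_i/31:
  p = 17/31 = 0.548387: log2(p) = -0.866733, -p*log2(p) = 0.475305
  p = 1/31 = 0.032258: log2(p) = -4.954196, -p*log2(p) = 0.159813
  p = 13/31 = 0.419355: log2(p) = -1.253757, -p*log2(p) = 0.525769
H = 0.475305 + 0.159813 + 0.525769 = 1.160887

H = 1.1609 bits/symbol


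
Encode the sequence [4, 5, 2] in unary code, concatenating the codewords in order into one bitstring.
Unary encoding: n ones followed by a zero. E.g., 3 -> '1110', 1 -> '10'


Encode each number as n ones followed by a terminating 0:
  4 -> 11110 (5 bits)
  5 -> 111110 (6 bits)
  2 -> 110 (3 bits)
Total length = 5 + 6 + 3 = 14 bits.

Unary([4, 5, 2]) = 11110111110110 (14 bits)


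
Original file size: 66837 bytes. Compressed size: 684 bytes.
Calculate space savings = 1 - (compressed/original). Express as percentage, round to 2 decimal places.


ratio = compressed/original = 684/66837 = 0.010234
savings = 1 - ratio = 1 - 0.010234 = 0.989766
as a percentage: 0.989766 * 100 = 98.98%

Space savings = 1 - 684/66837 = 98.98%


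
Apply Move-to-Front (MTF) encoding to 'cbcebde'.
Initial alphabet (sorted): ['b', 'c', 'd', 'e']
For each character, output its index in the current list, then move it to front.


MTF encoding:
'c': index 1 in ['b', 'c', 'd', 'e'] -> ['c', 'b', 'd', 'e']
'b': index 1 in ['c', 'b', 'd', 'e'] -> ['b', 'c', 'd', 'e']
'c': index 1 in ['b', 'c', 'd', 'e'] -> ['c', 'b', 'd', 'e']
'e': index 3 in ['c', 'b', 'd', 'e'] -> ['e', 'c', 'b', 'd']
'b': index 2 in ['e', 'c', 'b', 'd'] -> ['b', 'e', 'c', 'd']
'd': index 3 in ['b', 'e', 'c', 'd'] -> ['d', 'b', 'e', 'c']
'e': index 2 in ['d', 'b', 'e', 'c'] -> ['e', 'd', 'b', 'c']


Output: [1, 1, 1, 3, 2, 3, 2]


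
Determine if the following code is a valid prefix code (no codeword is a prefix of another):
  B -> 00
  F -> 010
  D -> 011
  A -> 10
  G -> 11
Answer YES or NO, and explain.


Checking each pair (does one codeword prefix another?):
  B='00' vs F='010': no prefix
  B='00' vs D='011': no prefix
  B='00' vs A='10': no prefix
  B='00' vs G='11': no prefix
  F='010' vs B='00': no prefix
  F='010' vs D='011': no prefix
  F='010' vs A='10': no prefix
  F='010' vs G='11': no prefix
  D='011' vs B='00': no prefix
  D='011' vs F='010': no prefix
  D='011' vs A='10': no prefix
  D='011' vs G='11': no prefix
  A='10' vs B='00': no prefix
  A='10' vs F='010': no prefix
  A='10' vs D='011': no prefix
  A='10' vs G='11': no prefix
  G='11' vs B='00': no prefix
  G='11' vs F='010': no prefix
  G='11' vs D='011': no prefix
  G='11' vs A='10': no prefix
No violation found over all pairs.

YES -- this is a valid prefix code. No codeword is a prefix of any other codeword.


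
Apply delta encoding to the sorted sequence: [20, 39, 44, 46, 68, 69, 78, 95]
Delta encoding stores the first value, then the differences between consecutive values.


First value: 20
Deltas:
  39 - 20 = 19
  44 - 39 = 5
  46 - 44 = 2
  68 - 46 = 22
  69 - 68 = 1
  78 - 69 = 9
  95 - 78 = 17


Delta encoded: [20, 19, 5, 2, 22, 1, 9, 17]


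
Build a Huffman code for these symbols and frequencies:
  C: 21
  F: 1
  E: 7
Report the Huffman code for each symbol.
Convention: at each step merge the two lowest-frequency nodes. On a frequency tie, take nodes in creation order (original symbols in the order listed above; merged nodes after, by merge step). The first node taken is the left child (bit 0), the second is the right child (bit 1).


Huffman tree construction:
Step 1: Merge F(1) + E(7) = 8
Step 2: Merge (F+E)(8) + C(21) = 29
Read each symbol's code off the tree from the root (left child = 0, right child = 1).

Codes:
  C: 1 (length 1)
  F: 00 (length 2)
  E: 01 (length 2)
Average code length: 37/29 = 1.2759 bits/symbol


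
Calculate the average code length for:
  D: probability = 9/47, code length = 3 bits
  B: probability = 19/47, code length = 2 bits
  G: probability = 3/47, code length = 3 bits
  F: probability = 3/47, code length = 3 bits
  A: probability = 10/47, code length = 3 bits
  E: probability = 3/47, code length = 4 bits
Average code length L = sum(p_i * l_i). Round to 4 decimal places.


Weighted contributions p_i * l_i:
  D: (9/47) * 3 = 27/47
  B: (19/47) * 2 = 38/47
  G: (3/47) * 3 = 9/47
  F: (3/47) * 3 = 9/47
  A: (10/47) * 3 = 30/47
  E: (3/47) * 4 = 12/47
Sum = (27 + 38 + 9 + 9 + 30 + 12)/47 = 125/47

L = 125/47 = 2.6596 bits/symbol


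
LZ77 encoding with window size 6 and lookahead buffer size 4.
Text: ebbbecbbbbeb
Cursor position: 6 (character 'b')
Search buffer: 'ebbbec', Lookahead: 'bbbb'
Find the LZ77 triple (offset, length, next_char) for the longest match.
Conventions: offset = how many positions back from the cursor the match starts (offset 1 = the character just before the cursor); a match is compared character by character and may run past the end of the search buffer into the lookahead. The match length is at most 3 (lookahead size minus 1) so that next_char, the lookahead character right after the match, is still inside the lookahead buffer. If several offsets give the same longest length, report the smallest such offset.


Try each offset into the search buffer:
  offset=1 (pos 5, char 'c'): match length 0
  offset=2 (pos 4, char 'e'): match length 0
  offset=3 (pos 3, char 'b'): match length 1
  offset=4 (pos 2, char 'b'): match length 2
  offset=5 (pos 1, char 'b'): match length 3
  offset=6 (pos 0, char 'e'): match length 0
Longest match has length 3 at offset 5.
next_char = character at position 6 + 3 = 9 -> 'b'

Best match: offset=5, length=3 (matching 'bbb' starting at position 1)
LZ77 triple: (5, 3, 'b')


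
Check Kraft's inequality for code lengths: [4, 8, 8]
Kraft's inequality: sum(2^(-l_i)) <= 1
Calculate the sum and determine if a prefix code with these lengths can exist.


Sum = 2^(-4) + 2^(-8) + 2^(-8)
    = 0.0625 + 0.00390625 + 0.00390625
    = 18/256 = 0.0703125
Since 0.0703125 <= 1, Kraft's inequality IS satisfied.
A prefix code with these lengths CAN exist.

Kraft sum = 0.0703125. Satisfied.


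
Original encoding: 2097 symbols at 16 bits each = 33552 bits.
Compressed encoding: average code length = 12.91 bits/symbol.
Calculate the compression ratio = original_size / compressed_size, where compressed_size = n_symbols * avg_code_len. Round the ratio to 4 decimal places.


original_size = n_symbols * orig_bits = 2097 * 16 = 33552 bits
compressed_size = n_symbols * avg_code_len = 2097 * 12.91 = 27072.27 bits
ratio = original_size / compressed_size = 33552 / 27072.27 = 1.2393

Compression ratio = 1.2393


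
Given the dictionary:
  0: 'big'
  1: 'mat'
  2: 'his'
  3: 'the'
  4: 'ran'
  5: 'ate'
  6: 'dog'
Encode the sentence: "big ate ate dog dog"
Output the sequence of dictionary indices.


Look up each word in the dictionary:
  'big' -> 0
  'ate' -> 5
  'ate' -> 5
  'dog' -> 6
  'dog' -> 6

Encoded: [0, 5, 5, 6, 6]


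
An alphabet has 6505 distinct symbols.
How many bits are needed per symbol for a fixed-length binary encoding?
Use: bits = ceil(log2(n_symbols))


log2(6505) = 12.6673
Bracket: 2^12 = 4096 < 6505 <= 2^13 = 8192
So ceil(log2(6505)) = 13

bits = ceil(log2(6505)) = ceil(12.6673) = 13 bits


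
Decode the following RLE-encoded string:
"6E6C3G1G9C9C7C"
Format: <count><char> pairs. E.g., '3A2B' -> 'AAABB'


Expanding each <count><char> pair:
  6E -> 'EEEEEE'
  6C -> 'CCCCCC'
  3G -> 'GGG'
  1G -> 'G'
  9C -> 'CCCCCCCCC'
  9C -> 'CCCCCCCCC'
  7C -> 'CCCCCCC'

Decoded = EEEEEECCCCCCGGGGCCCCCCCCCCCCCCCCCCCCCCCCC


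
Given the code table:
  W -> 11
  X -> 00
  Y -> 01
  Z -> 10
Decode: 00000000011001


Decoding:
00 -> X
00 -> X
00 -> X
00 -> X
01 -> Y
10 -> Z
01 -> Y


Result: XXXXYZY


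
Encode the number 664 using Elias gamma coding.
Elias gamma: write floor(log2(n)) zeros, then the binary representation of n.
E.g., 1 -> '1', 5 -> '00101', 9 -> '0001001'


num_bits = floor(log2(664)) + 1 = 10
leading_zeros = num_bits - 1 = 9
binary(664) = 1010011000

Elias gamma(664) = '000000000' + '1010011000' = 0000000001010011000 (19 bits)


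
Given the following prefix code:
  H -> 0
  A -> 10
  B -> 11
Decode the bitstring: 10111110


Decoding step by step:
Bits 10 -> A
Bits 11 -> B
Bits 11 -> B
Bits 10 -> A


Decoded message: ABBA


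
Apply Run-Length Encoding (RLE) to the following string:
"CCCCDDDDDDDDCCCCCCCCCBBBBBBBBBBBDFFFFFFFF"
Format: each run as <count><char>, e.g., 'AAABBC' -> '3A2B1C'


Scanning runs left to right:
  i=0: run of 'C' x 4 -> '4C'
  i=4: run of 'D' x 8 -> '8D'
  i=12: run of 'C' x 9 -> '9C'
  i=21: run of 'B' x 11 -> '11B'
  i=32: run of 'D' x 1 -> '1D'
  i=33: run of 'F' x 8 -> '8F'

RLE = 4C8D9C11B1D8F


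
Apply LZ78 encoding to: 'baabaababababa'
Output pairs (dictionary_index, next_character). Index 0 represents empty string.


LZ78 encoding steps:
Dictionary: {0: ''}
Step 1: w='' (idx 0), next='b' -> output (0, 'b'), add 'b' as idx 1
Step 2: w='' (idx 0), next='a' -> output (0, 'a'), add 'a' as idx 2
Step 3: w='a' (idx 2), next='b' -> output (2, 'b'), add 'ab' as idx 3
Step 4: w='a' (idx 2), next='a' -> output (2, 'a'), add 'aa' as idx 4
Step 5: w='b' (idx 1), next='a' -> output (1, 'a'), add 'ba' as idx 5
Step 6: w='ba' (idx 5), next='b' -> output (5, 'b'), add 'bab' as idx 6
Step 7: w='ab' (idx 3), next='a' -> output (3, 'a'), add 'aba' as idx 7


Encoded: [(0, 'b'), (0, 'a'), (2, 'b'), (2, 'a'), (1, 'a'), (5, 'b'), (3, 'a')]


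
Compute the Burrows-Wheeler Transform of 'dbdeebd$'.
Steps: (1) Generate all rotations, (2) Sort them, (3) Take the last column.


Rotations (sorted):
  0: $dbdeebd -> last char: d
  1: bd$dbdee -> last char: e
  2: bdeebd$d -> last char: d
  3: d$dbdeeb -> last char: b
  4: dbdeebd$ -> last char: $
  5: deebd$db -> last char: b
  6: ebd$dbde -> last char: e
  7: eebd$dbd -> last char: d


BWT = dedb$bed


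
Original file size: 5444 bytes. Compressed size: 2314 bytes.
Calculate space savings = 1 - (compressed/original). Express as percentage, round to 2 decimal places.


ratio = compressed/original = 2314/5444 = 0.425055
savings = 1 - ratio = 1 - 0.425055 = 0.574945
as a percentage: 0.574945 * 100 = 57.49%

Space savings = 1 - 2314/5444 = 57.49%


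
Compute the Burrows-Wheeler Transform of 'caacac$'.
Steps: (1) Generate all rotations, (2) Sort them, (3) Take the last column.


Rotations (sorted):
  0: $caacac -> last char: c
  1: aacac$c -> last char: c
  2: ac$caac -> last char: c
  3: acac$ca -> last char: a
  4: c$caaca -> last char: a
  5: caacac$ -> last char: $
  6: cac$caa -> last char: a


BWT = cccaa$a


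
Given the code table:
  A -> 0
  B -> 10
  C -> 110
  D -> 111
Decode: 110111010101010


Decoding:
110 -> C
111 -> D
0 -> A
10 -> B
10 -> B
10 -> B
10 -> B


Result: CDABBBB


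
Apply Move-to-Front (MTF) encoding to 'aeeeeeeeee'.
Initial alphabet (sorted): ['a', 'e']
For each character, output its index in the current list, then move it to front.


MTF encoding:
'a': index 0 in ['a', 'e'] -> ['a', 'e']
'e': index 1 in ['a', 'e'] -> ['e', 'a']
'e': index 0 in ['e', 'a'] -> ['e', 'a']
'e': index 0 in ['e', 'a'] -> ['e', 'a']
'e': index 0 in ['e', 'a'] -> ['e', 'a']
'e': index 0 in ['e', 'a'] -> ['e', 'a']
'e': index 0 in ['e', 'a'] -> ['e', 'a']
'e': index 0 in ['e', 'a'] -> ['e', 'a']
'e': index 0 in ['e', 'a'] -> ['e', 'a']
'e': index 0 in ['e', 'a'] -> ['e', 'a']


Output: [0, 1, 0, 0, 0, 0, 0, 0, 0, 0]


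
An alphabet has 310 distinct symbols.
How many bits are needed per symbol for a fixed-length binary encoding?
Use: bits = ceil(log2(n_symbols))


log2(310) = 8.2761
Bracket: 2^8 = 256 < 310 <= 2^9 = 512
So ceil(log2(310)) = 9

bits = ceil(log2(310)) = ceil(8.2761) = 9 bits


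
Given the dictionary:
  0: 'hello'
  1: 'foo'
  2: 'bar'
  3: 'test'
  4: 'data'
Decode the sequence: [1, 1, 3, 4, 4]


Look up each index in the dictionary:
  1 -> 'foo'
  1 -> 'foo'
  3 -> 'test'
  4 -> 'data'
  4 -> 'data'

Decoded: "foo foo test data data"


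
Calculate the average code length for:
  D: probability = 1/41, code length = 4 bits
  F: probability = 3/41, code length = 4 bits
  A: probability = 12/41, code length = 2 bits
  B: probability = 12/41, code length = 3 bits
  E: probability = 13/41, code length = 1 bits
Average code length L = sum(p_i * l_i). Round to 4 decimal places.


Weighted contributions p_i * l_i:
  D: (1/41) * 4 = 4/41
  F: (3/41) * 4 = 12/41
  A: (12/41) * 2 = 24/41
  B: (12/41) * 3 = 36/41
  E: (13/41) * 1 = 13/41
Sum = (4 + 12 + 24 + 36 + 13)/41 = 89/41

L = 89/41 = 2.1707 bits/symbol


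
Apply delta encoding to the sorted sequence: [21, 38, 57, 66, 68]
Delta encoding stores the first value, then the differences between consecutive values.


First value: 21
Deltas:
  38 - 21 = 17
  57 - 38 = 19
  66 - 57 = 9
  68 - 66 = 2


Delta encoded: [21, 17, 19, 9, 2]


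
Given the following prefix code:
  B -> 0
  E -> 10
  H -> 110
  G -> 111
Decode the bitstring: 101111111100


Decoding step by step:
Bits 10 -> E
Bits 111 -> G
Bits 111 -> G
Bits 110 -> H
Bits 0 -> B


Decoded message: EGGHB


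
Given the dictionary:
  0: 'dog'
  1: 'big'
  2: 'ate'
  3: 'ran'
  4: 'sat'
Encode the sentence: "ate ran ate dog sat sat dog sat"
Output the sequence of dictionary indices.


Look up each word in the dictionary:
  'ate' -> 2
  'ran' -> 3
  'ate' -> 2
  'dog' -> 0
  'sat' -> 4
  'sat' -> 4
  'dog' -> 0
  'sat' -> 4

Encoded: [2, 3, 2, 0, 4, 4, 0, 4]


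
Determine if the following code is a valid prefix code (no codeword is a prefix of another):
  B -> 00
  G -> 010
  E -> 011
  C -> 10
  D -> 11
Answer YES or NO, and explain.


Checking each pair (does one codeword prefix another?):
  B='00' vs G='010': no prefix
  B='00' vs E='011': no prefix
  B='00' vs C='10': no prefix
  B='00' vs D='11': no prefix
  G='010' vs B='00': no prefix
  G='010' vs E='011': no prefix
  G='010' vs C='10': no prefix
  G='010' vs D='11': no prefix
  E='011' vs B='00': no prefix
  E='011' vs G='010': no prefix
  E='011' vs C='10': no prefix
  E='011' vs D='11': no prefix
  C='10' vs B='00': no prefix
  C='10' vs G='010': no prefix
  C='10' vs E='011': no prefix
  C='10' vs D='11': no prefix
  D='11' vs B='00': no prefix
  D='11' vs G='010': no prefix
  D='11' vs E='011': no prefix
  D='11' vs C='10': no prefix
No violation found over all pairs.

YES -- this is a valid prefix code. No codeword is a prefix of any other codeword.


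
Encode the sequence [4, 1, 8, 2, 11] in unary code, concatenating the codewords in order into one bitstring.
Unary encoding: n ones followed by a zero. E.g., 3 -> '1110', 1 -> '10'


Encode each number as n ones followed by a terminating 0:
  4 -> 11110 (5 bits)
  1 -> 10 (2 bits)
  8 -> 111111110 (9 bits)
  2 -> 110 (3 bits)
  11 -> 111111111110 (12 bits)
Total length = 5 + 2 + 9 + 3 + 12 = 31 bits.

Unary([4, 1, 8, 2, 11]) = 1111010111111110110111111111110 (31 bits)


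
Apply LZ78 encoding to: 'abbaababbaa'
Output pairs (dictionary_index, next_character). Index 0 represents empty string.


LZ78 encoding steps:
Dictionary: {0: ''}
Step 1: w='' (idx 0), next='a' -> output (0, 'a'), add 'a' as idx 1
Step 2: w='' (idx 0), next='b' -> output (0, 'b'), add 'b' as idx 2
Step 3: w='b' (idx 2), next='a' -> output (2, 'a'), add 'ba' as idx 3
Step 4: w='a' (idx 1), next='b' -> output (1, 'b'), add 'ab' as idx 4
Step 5: w='ab' (idx 4), next='b' -> output (4, 'b'), add 'abb' as idx 5
Step 6: w='a' (idx 1), next='a' -> output (1, 'a'), add 'aa' as idx 6


Encoded: [(0, 'a'), (0, 'b'), (2, 'a'), (1, 'b'), (4, 'b'), (1, 'a')]


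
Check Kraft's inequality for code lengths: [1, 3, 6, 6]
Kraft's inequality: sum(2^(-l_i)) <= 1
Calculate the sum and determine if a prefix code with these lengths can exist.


Sum = 2^(-1) + 2^(-3) + 2^(-6) + 2^(-6)
    = 0.5 + 0.125 + 0.015625 + 0.015625
    = 42/64 = 0.65625
Since 0.65625 <= 1, Kraft's inequality IS satisfied.
A prefix code with these lengths CAN exist.

Kraft sum = 0.65625. Satisfied.


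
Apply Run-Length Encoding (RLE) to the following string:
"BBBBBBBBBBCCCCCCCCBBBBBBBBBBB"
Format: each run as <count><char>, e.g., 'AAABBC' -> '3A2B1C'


Scanning runs left to right:
  i=0: run of 'B' x 10 -> '10B'
  i=10: run of 'C' x 8 -> '8C'
  i=18: run of 'B' x 11 -> '11B'

RLE = 10B8C11B


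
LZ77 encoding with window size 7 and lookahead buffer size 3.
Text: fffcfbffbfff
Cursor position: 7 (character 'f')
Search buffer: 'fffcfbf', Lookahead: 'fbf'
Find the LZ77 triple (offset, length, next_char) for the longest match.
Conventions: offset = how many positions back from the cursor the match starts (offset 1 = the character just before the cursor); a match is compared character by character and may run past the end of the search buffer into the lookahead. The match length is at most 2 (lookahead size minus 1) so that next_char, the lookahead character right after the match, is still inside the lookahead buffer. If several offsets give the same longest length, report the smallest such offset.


Try each offset into the search buffer:
  offset=1 (pos 6, char 'f'): match length 1
  offset=2 (pos 5, char 'b'): match length 0
  offset=3 (pos 4, char 'f'): match length 2
  offset=4 (pos 3, char 'c'): match length 0
  offset=5 (pos 2, char 'f'): match length 1
  offset=6 (pos 1, char 'f'): match length 1
  offset=7 (pos 0, char 'f'): match length 1
Longest match has length 2 at offset 3.
next_char = character at position 7 + 2 = 9 -> 'f'

Best match: offset=3, length=2 (matching 'fb' starting at position 4)
LZ77 triple: (3, 2, 'f')


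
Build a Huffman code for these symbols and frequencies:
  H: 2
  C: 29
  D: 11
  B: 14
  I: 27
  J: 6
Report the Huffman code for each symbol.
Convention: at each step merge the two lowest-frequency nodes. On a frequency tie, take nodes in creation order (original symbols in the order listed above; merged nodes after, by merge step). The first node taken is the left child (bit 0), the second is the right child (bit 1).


Huffman tree construction:
Step 1: Merge H(2) + J(6) = 8
Step 2: Merge (H+J)(8) + D(11) = 19
Step 3: Merge B(14) + ((H+J)+D)(19) = 33
Step 4: Merge I(27) + C(29) = 56
Step 5: Merge (B+((H+J)+D))(33) + (I+C)(56) = 89
Read each symbol's code off the tree from the root (left child = 0, right child = 1).

Codes:
  H: 0100 (length 4)
  C: 11 (length 2)
  D: 011 (length 3)
  B: 00 (length 2)
  I: 10 (length 2)
  J: 0101 (length 4)
Average code length: 205/89 = 2.3034 bits/symbol


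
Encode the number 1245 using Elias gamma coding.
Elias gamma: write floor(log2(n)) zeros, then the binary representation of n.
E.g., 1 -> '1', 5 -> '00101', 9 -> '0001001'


num_bits = floor(log2(1245)) + 1 = 11
leading_zeros = num_bits - 1 = 10
binary(1245) = 10011011101

Elias gamma(1245) = '0000000000' + '10011011101' = 000000000010011011101 (21 bits)


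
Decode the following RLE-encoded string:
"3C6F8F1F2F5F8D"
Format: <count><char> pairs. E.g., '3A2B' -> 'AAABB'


Expanding each <count><char> pair:
  3C -> 'CCC'
  6F -> 'FFFFFF'
  8F -> 'FFFFFFFF'
  1F -> 'F'
  2F -> 'FF'
  5F -> 'FFFFF'
  8D -> 'DDDDDDDD'

Decoded = CCCFFFFFFFFFFFFFFFFFFFFFFDDDDDDDD


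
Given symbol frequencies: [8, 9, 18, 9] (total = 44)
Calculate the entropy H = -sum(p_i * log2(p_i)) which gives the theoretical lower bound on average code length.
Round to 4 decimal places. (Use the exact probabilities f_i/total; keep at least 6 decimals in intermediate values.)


Per-symbol terms -p_i * log2(p_i) with p_i = f_i/44:
  p = 8/44 = 0.181818: log2(p) = -2.459432, -p*log2(p) = 0.447169
  p = 9/44 = 0.204545: log2(p) = -2.289507, -p*log2(p) = 0.468308
  p = 18/44 = 0.409091: log2(p) = -1.289507, -p*log2(p) = 0.527525
  p = 9/44 = 0.204545: log2(p) = -2.289507, -p*log2(p) = 0.468308
H = 0.447169 + 0.468308 + 0.527525 + 0.468308 = 1.911310

H = 1.9113 bits/symbol


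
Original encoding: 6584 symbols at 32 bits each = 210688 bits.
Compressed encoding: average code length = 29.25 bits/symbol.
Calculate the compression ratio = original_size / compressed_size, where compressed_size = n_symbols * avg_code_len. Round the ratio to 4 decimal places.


original_size = n_symbols * orig_bits = 6584 * 32 = 210688 bits
compressed_size = n_symbols * avg_code_len = 6584 * 29.25 = 192582.0 bits
ratio = original_size / compressed_size = 210688 / 192582.0 = 1.094

Compression ratio = 1.094


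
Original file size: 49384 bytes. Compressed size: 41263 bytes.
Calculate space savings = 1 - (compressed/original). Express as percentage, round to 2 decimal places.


ratio = compressed/original = 41263/49384 = 0.835554
savings = 1 - ratio = 1 - 0.835554 = 0.164446
as a percentage: 0.164446 * 100 = 16.44%

Space savings = 1 - 41263/49384 = 16.44%


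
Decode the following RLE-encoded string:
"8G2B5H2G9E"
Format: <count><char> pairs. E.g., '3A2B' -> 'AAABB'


Expanding each <count><char> pair:
  8G -> 'GGGGGGGG'
  2B -> 'BB'
  5H -> 'HHHHH'
  2G -> 'GG'
  9E -> 'EEEEEEEEE'

Decoded = GGGGGGGGBBHHHHHGGEEEEEEEEE


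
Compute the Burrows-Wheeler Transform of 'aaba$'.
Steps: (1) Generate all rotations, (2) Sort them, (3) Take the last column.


Rotations (sorted):
  0: $aaba -> last char: a
  1: a$aab -> last char: b
  2: aaba$ -> last char: $
  3: aba$a -> last char: a
  4: ba$aa -> last char: a


BWT = ab$aa


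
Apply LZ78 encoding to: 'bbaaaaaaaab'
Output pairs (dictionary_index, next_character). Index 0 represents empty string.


LZ78 encoding steps:
Dictionary: {0: ''}
Step 1: w='' (idx 0), next='b' -> output (0, 'b'), add 'b' as idx 1
Step 2: w='b' (idx 1), next='a' -> output (1, 'a'), add 'ba' as idx 2
Step 3: w='' (idx 0), next='a' -> output (0, 'a'), add 'a' as idx 3
Step 4: w='a' (idx 3), next='a' -> output (3, 'a'), add 'aa' as idx 4
Step 5: w='aa' (idx 4), next='a' -> output (4, 'a'), add 'aaa' as idx 5
Step 6: w='a' (idx 3), next='b' -> output (3, 'b'), add 'ab' as idx 6


Encoded: [(0, 'b'), (1, 'a'), (0, 'a'), (3, 'a'), (4, 'a'), (3, 'b')]


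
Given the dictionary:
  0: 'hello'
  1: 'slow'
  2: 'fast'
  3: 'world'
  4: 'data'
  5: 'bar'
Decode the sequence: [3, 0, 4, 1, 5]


Look up each index in the dictionary:
  3 -> 'world'
  0 -> 'hello'
  4 -> 'data'
  1 -> 'slow'
  5 -> 'bar'

Decoded: "world hello data slow bar"


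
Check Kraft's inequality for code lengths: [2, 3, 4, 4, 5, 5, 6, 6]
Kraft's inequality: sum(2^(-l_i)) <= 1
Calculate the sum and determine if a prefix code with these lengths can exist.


Sum = 2^(-2) + 2^(-3) + 2^(-4) + 2^(-4) + 2^(-5) + 2^(-5) + 2^(-6) + 2^(-6)
    = 0.25 + 0.125 + 0.0625 + 0.0625 + 0.03125 + 0.03125 + 0.015625 + 0.015625
    = 38/64 = 0.59375
Since 0.59375 <= 1, Kraft's inequality IS satisfied.
A prefix code with these lengths CAN exist.

Kraft sum = 0.59375. Satisfied.


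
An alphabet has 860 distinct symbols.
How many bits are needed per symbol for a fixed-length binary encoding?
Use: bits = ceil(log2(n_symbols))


log2(860) = 9.7482
Bracket: 2^9 = 512 < 860 <= 2^10 = 1024
So ceil(log2(860)) = 10

bits = ceil(log2(860)) = ceil(9.7482) = 10 bits


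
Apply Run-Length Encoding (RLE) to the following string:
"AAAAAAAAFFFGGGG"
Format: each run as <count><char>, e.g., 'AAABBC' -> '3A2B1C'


Scanning runs left to right:
  i=0: run of 'A' x 8 -> '8A'
  i=8: run of 'F' x 3 -> '3F'
  i=11: run of 'G' x 4 -> '4G'

RLE = 8A3F4G


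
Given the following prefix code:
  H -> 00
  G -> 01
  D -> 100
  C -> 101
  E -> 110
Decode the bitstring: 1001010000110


Decoding step by step:
Bits 100 -> D
Bits 101 -> C
Bits 00 -> H
Bits 00 -> H
Bits 110 -> E


Decoded message: DCHHE


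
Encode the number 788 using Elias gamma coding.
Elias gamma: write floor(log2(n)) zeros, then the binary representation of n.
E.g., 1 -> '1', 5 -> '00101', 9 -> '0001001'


num_bits = floor(log2(788)) + 1 = 10
leading_zeros = num_bits - 1 = 9
binary(788) = 1100010100

Elias gamma(788) = '000000000' + '1100010100' = 0000000001100010100 (19 bits)


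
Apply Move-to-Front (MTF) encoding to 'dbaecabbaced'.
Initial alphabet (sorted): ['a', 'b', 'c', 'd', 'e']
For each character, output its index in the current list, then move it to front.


MTF encoding:
'd': index 3 in ['a', 'b', 'c', 'd', 'e'] -> ['d', 'a', 'b', 'c', 'e']
'b': index 2 in ['d', 'a', 'b', 'c', 'e'] -> ['b', 'd', 'a', 'c', 'e']
'a': index 2 in ['b', 'd', 'a', 'c', 'e'] -> ['a', 'b', 'd', 'c', 'e']
'e': index 4 in ['a', 'b', 'd', 'c', 'e'] -> ['e', 'a', 'b', 'd', 'c']
'c': index 4 in ['e', 'a', 'b', 'd', 'c'] -> ['c', 'e', 'a', 'b', 'd']
'a': index 2 in ['c', 'e', 'a', 'b', 'd'] -> ['a', 'c', 'e', 'b', 'd']
'b': index 3 in ['a', 'c', 'e', 'b', 'd'] -> ['b', 'a', 'c', 'e', 'd']
'b': index 0 in ['b', 'a', 'c', 'e', 'd'] -> ['b', 'a', 'c', 'e', 'd']
'a': index 1 in ['b', 'a', 'c', 'e', 'd'] -> ['a', 'b', 'c', 'e', 'd']
'c': index 2 in ['a', 'b', 'c', 'e', 'd'] -> ['c', 'a', 'b', 'e', 'd']
'e': index 3 in ['c', 'a', 'b', 'e', 'd'] -> ['e', 'c', 'a', 'b', 'd']
'd': index 4 in ['e', 'c', 'a', 'b', 'd'] -> ['d', 'e', 'c', 'a', 'b']


Output: [3, 2, 2, 4, 4, 2, 3, 0, 1, 2, 3, 4]


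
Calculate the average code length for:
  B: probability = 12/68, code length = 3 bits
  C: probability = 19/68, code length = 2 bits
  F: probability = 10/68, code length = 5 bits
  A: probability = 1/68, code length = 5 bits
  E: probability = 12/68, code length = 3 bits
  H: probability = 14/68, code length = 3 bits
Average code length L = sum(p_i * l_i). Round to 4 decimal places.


Weighted contributions p_i * l_i:
  B: (12/68) * 3 = 36/68
  C: (19/68) * 2 = 38/68
  F: (10/68) * 5 = 50/68
  A: (1/68) * 5 = 5/68
  E: (12/68) * 3 = 36/68
  H: (14/68) * 3 = 42/68
Sum = (36 + 38 + 50 + 5 + 36 + 42)/68 = 207/68

L = 207/68 = 3.0441 bits/symbol


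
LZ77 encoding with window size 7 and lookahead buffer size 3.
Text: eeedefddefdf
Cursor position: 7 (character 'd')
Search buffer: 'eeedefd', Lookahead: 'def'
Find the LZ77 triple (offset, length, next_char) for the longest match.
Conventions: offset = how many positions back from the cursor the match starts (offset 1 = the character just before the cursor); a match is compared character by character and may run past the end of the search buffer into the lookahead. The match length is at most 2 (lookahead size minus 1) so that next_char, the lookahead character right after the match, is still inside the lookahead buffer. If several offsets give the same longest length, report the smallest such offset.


Try each offset into the search buffer:
  offset=1 (pos 6, char 'd'): match length 1
  offset=2 (pos 5, char 'f'): match length 0
  offset=3 (pos 4, char 'e'): match length 0
  offset=4 (pos 3, char 'd'): match length 2
  offset=5 (pos 2, char 'e'): match length 0
  offset=6 (pos 1, char 'e'): match length 0
  offset=7 (pos 0, char 'e'): match length 0
Longest match has length 2 at offset 4.
next_char = character at position 7 + 2 = 9 -> 'f'

Best match: offset=4, length=2 (matching 'de' starting at position 3)
LZ77 triple: (4, 2, 'f')


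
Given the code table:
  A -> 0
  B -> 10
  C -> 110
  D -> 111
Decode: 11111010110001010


Decoding:
111 -> D
110 -> C
10 -> B
110 -> C
0 -> A
0 -> A
10 -> B
10 -> B


Result: DCBCAABB


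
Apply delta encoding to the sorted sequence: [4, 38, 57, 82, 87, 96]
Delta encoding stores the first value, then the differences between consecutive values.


First value: 4
Deltas:
  38 - 4 = 34
  57 - 38 = 19
  82 - 57 = 25
  87 - 82 = 5
  96 - 87 = 9


Delta encoded: [4, 34, 19, 25, 5, 9]


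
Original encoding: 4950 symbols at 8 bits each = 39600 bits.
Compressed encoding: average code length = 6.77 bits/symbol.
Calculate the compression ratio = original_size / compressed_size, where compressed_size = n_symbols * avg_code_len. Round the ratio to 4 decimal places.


original_size = n_symbols * orig_bits = 4950 * 8 = 39600 bits
compressed_size = n_symbols * avg_code_len = 4950 * 6.77 = 33511.5 bits
ratio = original_size / compressed_size = 39600 / 33511.5 = 1.1817

Compression ratio = 1.1817


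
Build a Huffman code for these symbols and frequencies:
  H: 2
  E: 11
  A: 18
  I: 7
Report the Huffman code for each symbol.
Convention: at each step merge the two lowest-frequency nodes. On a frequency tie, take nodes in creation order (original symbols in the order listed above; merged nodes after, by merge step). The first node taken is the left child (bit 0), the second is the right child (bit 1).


Huffman tree construction:
Step 1: Merge H(2) + I(7) = 9
Step 2: Merge (H+I)(9) + E(11) = 20
Step 3: Merge A(18) + ((H+I)+E)(20) = 38
Read each symbol's code off the tree from the root (left child = 0, right child = 1).

Codes:
  H: 100 (length 3)
  E: 11 (length 2)
  A: 0 (length 1)
  I: 101 (length 3)
Average code length: 67/38 = 1.7632 bits/symbol


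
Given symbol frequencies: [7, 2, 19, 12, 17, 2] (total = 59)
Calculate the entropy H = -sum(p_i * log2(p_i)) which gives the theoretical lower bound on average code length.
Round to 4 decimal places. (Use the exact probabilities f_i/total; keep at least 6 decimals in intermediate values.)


Per-symbol terms -p_i * log2(p_i) with p_i = f_i/59:
  p = 7/59 = 0.118644: log2(p) = -3.075288, -p*log2(p) = 0.364865
  p = 2/59 = 0.033898: log2(p) = -4.882643, -p*log2(p) = 0.165513
  p = 19/59 = 0.322034: log2(p) = -1.634716, -p*log2(p) = 0.526434
  p = 12/59 = 0.203390: log2(p) = -2.297681, -p*log2(p) = 0.467325
  p = 17/59 = 0.288136: log2(p) = -1.795180, -p*log2(p) = 0.517255
  p = 2/59 = 0.033898: log2(p) = -4.882643, -p*log2(p) = 0.165513
H = 0.364865 + 0.165513 + 0.526434 + 0.467325 + 0.517255 + 0.165513 = 2.206905

H = 2.2069 bits/symbol


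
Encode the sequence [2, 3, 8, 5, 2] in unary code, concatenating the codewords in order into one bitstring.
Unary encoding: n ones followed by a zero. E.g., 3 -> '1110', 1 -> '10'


Encode each number as n ones followed by a terminating 0:
  2 -> 110 (3 bits)
  3 -> 1110 (4 bits)
  8 -> 111111110 (9 bits)
  5 -> 111110 (6 bits)
  2 -> 110 (3 bits)
Total length = 3 + 4 + 9 + 6 + 3 = 25 bits.

Unary([2, 3, 8, 5, 2]) = 1101110111111110111110110 (25 bits)
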